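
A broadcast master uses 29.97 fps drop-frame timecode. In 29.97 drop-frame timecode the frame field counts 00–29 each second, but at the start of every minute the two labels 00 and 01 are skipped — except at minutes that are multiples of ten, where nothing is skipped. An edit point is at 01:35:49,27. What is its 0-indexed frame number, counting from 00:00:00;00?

As if non-drop at 30 labels/s: (1 × 3600 + 35 × 60 + 49) × 30 + 27 = 172497.
Minute boundaries passed: 95; those not divisible by 10: 95 − 9 = 86; dropped labels = 2 × 86 = 172.
Actual frame index = 172497 − 172 = 172325.

172325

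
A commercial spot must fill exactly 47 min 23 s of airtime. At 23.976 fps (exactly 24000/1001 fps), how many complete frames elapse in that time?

68163 frames

47 min 23 s = 2843 s.
Frames = 2843 × 24000/1001 = 68232000/1001 ≈ 68163.8362.
Complete frames: 68163.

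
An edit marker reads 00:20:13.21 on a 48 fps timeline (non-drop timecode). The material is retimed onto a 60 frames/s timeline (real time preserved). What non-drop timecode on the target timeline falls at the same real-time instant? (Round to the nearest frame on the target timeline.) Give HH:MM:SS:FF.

00:20:13:26

Source frame index: (0×3600 + 20×60 + 13) × 48 + 21 = 58245.
Real time: 58245 / (48) = 19415/16 s.
Target frame: (19415/16) × (60) = 291225/4 ≈ 72806.250 → 72806.
At 60 labels/s: frame 72806 → 00:20:13:26.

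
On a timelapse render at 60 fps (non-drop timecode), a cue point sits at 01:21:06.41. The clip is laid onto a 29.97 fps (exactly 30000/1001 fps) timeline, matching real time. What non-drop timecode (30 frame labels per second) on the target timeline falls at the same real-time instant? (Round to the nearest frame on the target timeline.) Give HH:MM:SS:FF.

Source frame index: (1×3600 + 21×60 + 6) × 60 + 41 = 292001.
Real time: 292001 / (60) = 292001/60 s.
Target frame: (292001/60) × (30000/1001) = 146000500/1001 ≈ 145854.645 → 145855.
At 30 labels/s: frame 145855 → 01:21:01:25.

01:21:01:25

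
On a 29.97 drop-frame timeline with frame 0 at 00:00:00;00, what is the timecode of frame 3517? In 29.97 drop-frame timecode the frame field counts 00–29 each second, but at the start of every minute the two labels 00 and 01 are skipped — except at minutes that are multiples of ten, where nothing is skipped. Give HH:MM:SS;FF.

Ten DF minutes hold 17982 frames, so frame 3517 lies in block 0 (frames 0–17981) with 3517 frames into that block.
The block's first minute is 1800 frames and the rest 1798 each; 3517 frames reaches minute 1, so 0 × 18 + 1 × 2 = 2 labels have been skipped so far.
Adding those back, label number 3517 + 2 = 3519 at 30 labels/s is 117 s + 9 f = 0 h 1 min 57 s frame 9, i.e. 00:01:57;09.

00:01:57;09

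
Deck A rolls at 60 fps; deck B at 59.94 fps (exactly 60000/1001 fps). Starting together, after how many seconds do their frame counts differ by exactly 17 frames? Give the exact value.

17017/60 seconds

The gap grows by |60000/1001 − 60| = 60/1001 frames per second.
Time for a 17-frame gap: 17 ÷ (60/1001) = 17017/60 s.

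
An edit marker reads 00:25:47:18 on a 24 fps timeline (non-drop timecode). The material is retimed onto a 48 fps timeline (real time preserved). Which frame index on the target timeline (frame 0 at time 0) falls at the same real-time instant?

frame 74292

Source frame index: (0×3600 + 25×60 + 47) × 24 + 18 = 37146.
Real time: 37146 / (24) = 6191/4 s.
Target frame: (6191/4) × (48) = 74292.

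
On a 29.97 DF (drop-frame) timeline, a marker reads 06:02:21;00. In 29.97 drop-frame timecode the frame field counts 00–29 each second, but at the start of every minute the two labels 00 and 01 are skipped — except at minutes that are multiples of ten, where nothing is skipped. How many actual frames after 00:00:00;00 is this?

As if non-drop at 30 labels/s: (6 × 3600 + 2 × 60 + 21) × 30 + 0 = 652230.
Minute boundaries passed: 362; those not divisible by 10: 362 − 36 = 326; dropped labels = 2 × 326 = 652.
Actual frame index = 652230 − 652 = 651578.

651578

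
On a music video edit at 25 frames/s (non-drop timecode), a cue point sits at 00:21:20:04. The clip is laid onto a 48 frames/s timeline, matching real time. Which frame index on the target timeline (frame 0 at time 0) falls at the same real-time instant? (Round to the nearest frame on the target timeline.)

Source frame index: (0×3600 + 21×60 + 20) × 25 + 4 = 32004.
Real time: 32004 / (25) = 32004/25 s.
Target frame: (32004/25) × (48) = 1536192/25 ≈ 61447.680 → 61448.

frame 61448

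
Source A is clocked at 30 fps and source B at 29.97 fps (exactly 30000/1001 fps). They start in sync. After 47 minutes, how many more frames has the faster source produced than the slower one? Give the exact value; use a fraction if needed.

84600/1001 frames

47 min = 2820 s.
A emits 30 × 2820 = 84600 frames; B emits 30000/1001 × 2820 = 84600000/1001.
Difference = 84600/1001 frames (≈ 84.5155); B is behind A.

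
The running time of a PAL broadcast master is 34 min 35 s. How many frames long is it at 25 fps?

34 min 35 s = 2075 s.
Frames = 2075 × 25 = 51875.

51875 frames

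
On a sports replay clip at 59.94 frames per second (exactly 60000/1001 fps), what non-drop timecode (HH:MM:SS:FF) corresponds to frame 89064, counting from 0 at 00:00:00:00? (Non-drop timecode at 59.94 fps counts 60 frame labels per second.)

00:24:44:24

89064 ÷ 60 = 1484 full seconds, remainder 24 frames.
1484 s = 0 h 24 min 44 s.
Timecode: 00:24:44:24.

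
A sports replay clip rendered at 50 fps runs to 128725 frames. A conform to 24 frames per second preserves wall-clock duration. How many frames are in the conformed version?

Target frames = source frames × (target rate / source rate) = 128725 × (24)/(50) = 128725 × 12/25 = 61788.

61788 frames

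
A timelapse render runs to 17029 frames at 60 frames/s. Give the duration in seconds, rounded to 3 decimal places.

283.817 seconds

Running time = 17029 × 1/60 = 17029/60 s ≈ 283.817 s.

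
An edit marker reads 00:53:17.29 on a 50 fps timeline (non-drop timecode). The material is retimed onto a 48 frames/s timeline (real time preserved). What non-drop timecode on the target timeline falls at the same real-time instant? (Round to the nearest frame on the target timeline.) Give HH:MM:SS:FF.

00:53:17:28

Source frame index: (0×3600 + 53×60 + 17) × 50 + 29 = 159879.
Real time: 159879 / (50) = 159879/50 s.
Target frame: (159879/50) × (48) = 3837096/25 ≈ 153483.840 → 153484.
At 48 labels/s: frame 153484 → 00:53:17:28.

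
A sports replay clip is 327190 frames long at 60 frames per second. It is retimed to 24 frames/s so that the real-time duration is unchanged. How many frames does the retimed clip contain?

Target frames = source frames × (target rate / source rate) = 327190 × (24)/(60) = 327190 × 2/5 = 130876.

130876 frames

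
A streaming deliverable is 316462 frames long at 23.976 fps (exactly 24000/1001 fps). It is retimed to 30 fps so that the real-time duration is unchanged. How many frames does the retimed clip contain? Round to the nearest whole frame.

395973 frames

Frames at target rate = 316462 × (30) / (24000/1001) = 158389231/400 ≈ 395973.078.
Nearest whole frame: 395973.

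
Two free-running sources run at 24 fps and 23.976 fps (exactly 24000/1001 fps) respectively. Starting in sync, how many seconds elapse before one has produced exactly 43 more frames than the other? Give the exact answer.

43043/24 seconds

The gap grows by |24000/1001 − 24| = 24/1001 frames per second.
Time for a 43-frame gap: 43 ÷ (24/1001) = 43043/24 s.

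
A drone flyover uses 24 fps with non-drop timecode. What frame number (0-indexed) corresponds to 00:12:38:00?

Total seconds to the label: (0 × 3600 + 12 × 60 + 38) = 758.
Frame index = 758 × 24 + 0 = 18192.

frame 18192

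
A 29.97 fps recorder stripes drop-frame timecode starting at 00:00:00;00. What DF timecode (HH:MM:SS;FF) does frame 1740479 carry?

16:07:54;01

Ten DF minutes hold 17982 frames, so frame 1740479 lies in block 96 (frames 1726272–1744253) with 14207 frames into that block.
The block's first minute is 1800 frames and the rest 1798 each; 14207 frames reaches minute 7, so 96 × 18 + 7 × 2 = 1742 labels have been skipped so far.
Adding those back, label number 1740479 + 1742 = 1742221 at 30 labels/s is 58074 s + 1 f = 16 h 7 min 54 s frame 1, i.e. 16:07:54;01.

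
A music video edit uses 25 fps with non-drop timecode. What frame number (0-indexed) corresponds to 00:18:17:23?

27448

Total seconds to the label: (0 × 3600 + 18 × 60 + 17) = 1097.
Frame index = 1097 × 25 + 23 = 27448.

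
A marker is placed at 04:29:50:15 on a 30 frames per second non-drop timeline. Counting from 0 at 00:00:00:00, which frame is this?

frame 485715

Total seconds to the label: (4 × 3600 + 29 × 60 + 50) = 16190.
Frame index = 16190 × 30 + 15 = 485715.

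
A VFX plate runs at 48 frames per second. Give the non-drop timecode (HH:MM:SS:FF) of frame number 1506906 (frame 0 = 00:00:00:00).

08:43:13:42

1506906 ÷ 48 = 31393 full seconds, remainder 42 frames.
31393 s = 8 h 43 min 13 s.
Timecode: 08:43:13:42.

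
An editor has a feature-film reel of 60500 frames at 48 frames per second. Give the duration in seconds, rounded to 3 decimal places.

Running time = 60500 × 1/48 = 15125/12 s ≈ 1260.417 s.

1260.417 seconds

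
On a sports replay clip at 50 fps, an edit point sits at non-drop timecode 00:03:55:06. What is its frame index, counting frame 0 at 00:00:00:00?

Total seconds to the label: (0 × 3600 + 3 × 60 + 55) = 235.
Frame index = 235 × 50 + 6 = 11756.

11756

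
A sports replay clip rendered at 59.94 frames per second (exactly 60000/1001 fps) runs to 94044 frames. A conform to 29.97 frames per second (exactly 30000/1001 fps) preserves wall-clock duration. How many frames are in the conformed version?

Target frames = source frames × (target rate / source rate) = 94044 × (30000/1001)/(60000/1001) = 94044 × 1/2 = 47022.

47022 frames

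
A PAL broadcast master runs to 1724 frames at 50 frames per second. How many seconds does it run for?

Running time = 1724 / (50) = 34.48 s.

34.48 seconds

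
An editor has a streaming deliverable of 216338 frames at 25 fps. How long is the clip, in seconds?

8653.52 seconds

Running time = 216338 / (25) = 8653.52 s.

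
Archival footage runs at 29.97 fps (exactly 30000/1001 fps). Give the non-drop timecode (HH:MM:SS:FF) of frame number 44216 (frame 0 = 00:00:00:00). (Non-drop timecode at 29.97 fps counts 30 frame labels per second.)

44216 ÷ 30 = 1473 full seconds, remainder 26 frames.
1473 s = 0 h 24 min 33 s.
Timecode: 00:24:33:26.

00:24:33:26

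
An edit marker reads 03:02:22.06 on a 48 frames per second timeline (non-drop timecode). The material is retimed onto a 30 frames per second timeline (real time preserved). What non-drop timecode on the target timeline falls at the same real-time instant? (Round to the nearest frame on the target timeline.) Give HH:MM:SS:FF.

03:02:22:04

Source frame index: (3×3600 + 2×60 + 22) × 48 + 6 = 525222.
Real time: 525222 / (48) = 87537/8 s.
Target frame: (87537/8) × (30) = 1313055/4 ≈ 328263.750 → 328264.
At 30 labels/s: frame 328264 → 03:02:22:04.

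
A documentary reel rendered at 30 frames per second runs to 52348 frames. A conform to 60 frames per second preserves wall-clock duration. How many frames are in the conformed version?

104696 frames

Target frames = source frames × (target rate / source rate) = 52348 × (60)/(30) = 52348 × 2 = 104696.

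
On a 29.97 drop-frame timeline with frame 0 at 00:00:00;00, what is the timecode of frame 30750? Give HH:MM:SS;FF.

Ten DF minutes hold 17982 frames, so frame 30750 lies in block 1 (frames 17982–35963) with 12768 frames into that block.
The block's first minute is 1800 frames and the rest 1798 each; 12768 frames reaches minute 7, so 1 × 18 + 7 × 2 = 32 labels have been skipped so far.
Adding those back, label number 30750 + 32 = 30782 at 30 labels/s is 1026 s + 2 f = 0 h 17 min 6 s frame 2, i.e. 00:17:06;02.

00:17:06;02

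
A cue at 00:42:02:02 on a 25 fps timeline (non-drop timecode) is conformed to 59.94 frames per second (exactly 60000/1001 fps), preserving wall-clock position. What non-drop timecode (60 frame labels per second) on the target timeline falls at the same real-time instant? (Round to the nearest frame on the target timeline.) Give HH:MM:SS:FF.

00:41:59:34

Source frame index: (0×3600 + 42×60 + 2) × 25 + 2 = 63052.
Real time: 63052 / (25) = 63052/25 s.
Target frame: (63052/25) × (60000/1001) = 13756800/91 ≈ 151173.626 → 151174.
At 60 labels/s: frame 151174 → 00:41:59:34.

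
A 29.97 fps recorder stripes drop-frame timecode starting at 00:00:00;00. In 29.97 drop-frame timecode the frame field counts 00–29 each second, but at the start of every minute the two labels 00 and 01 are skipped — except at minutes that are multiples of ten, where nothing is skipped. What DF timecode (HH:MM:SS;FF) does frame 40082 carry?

Ten DF minutes hold 17982 frames, so frame 40082 lies in block 2 (frames 35964–53945) with 4118 frames into that block.
The block's first minute is 1800 frames and the rest 1798 each; 4118 frames reaches minute 2, so 2 × 18 + 2 × 2 = 40 labels have been skipped so far.
Adding those back, label number 40082 + 40 = 40122 at 30 labels/s is 1337 s + 12 f = 0 h 22 min 17 s frame 12, i.e. 00:22:17;12.

00:22:17;12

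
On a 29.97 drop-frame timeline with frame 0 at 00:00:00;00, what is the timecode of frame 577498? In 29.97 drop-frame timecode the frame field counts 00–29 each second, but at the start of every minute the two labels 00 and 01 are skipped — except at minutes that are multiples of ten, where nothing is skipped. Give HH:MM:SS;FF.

Ten DF minutes hold 17982 frames, so frame 577498 lies in block 32 (frames 575424–593405) with 2074 frames into that block.
The block's first minute is 1800 frames and the rest 1798 each; 2074 frames reaches minute 1, so 32 × 18 + 1 × 2 = 578 labels have been skipped so far.
Adding those back, label number 577498 + 578 = 578076 at 30 labels/s is 19269 s + 6 f = 5 h 21 min 9 s frame 6, i.e. 05:21:09;06.

05:21:09;06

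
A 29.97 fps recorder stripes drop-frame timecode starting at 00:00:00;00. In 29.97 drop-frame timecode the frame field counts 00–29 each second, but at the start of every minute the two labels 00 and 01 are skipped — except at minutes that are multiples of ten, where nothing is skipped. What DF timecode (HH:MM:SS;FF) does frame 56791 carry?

00:31:34;27

Ten DF minutes hold 17982 frames, so frame 56791 lies in block 3 (frames 53946–71927) with 2845 frames into that block.
The block's first minute is 1800 frames and the rest 1798 each; 2845 frames reaches minute 1, so 3 × 18 + 1 × 2 = 56 labels have been skipped so far.
Adding those back, label number 56791 + 56 = 56847 at 30 labels/s is 1894 s + 27 f = 0 h 31 min 34 s frame 27, i.e. 00:31:34;27.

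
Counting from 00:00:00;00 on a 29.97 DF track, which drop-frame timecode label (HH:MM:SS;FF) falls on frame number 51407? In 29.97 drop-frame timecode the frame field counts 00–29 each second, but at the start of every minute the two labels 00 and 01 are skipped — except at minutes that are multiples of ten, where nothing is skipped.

Each 10-minute DF block holds 10 × 60 × 30 − 9 × 2 = 17982 frames. 51407 ÷ 17982 → 2 full blocks, remainder 15443.
Within the partial block the first minute is 1800 frames and each further minute 1798, so 8 further minute boundaries passed. Total skipped labels = 18 × 2 + 2 × 8 = 52.
Non-drop label index = 51407 + 52 = 51459; at 30 labels/s that is 00:28:35:09, i.e. DF 00:28:35;09.

00:28:35;09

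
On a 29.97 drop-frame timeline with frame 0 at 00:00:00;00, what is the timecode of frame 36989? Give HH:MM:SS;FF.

00:20:34;05

Ten DF minutes hold 17982 frames, so frame 36989 lies in block 2 (frames 35964–53945) with 1025 frames into that block.
The block's first minute is 1800 frames and the rest 1798 each; 1025 frames reaches minute 0, so 2 × 18 + 0 × 2 = 36 labels have been skipped so far.
Adding those back, label number 36989 + 36 = 37025 at 30 labels/s is 1234 s + 5 f = 0 h 20 min 34 s frame 5, i.e. 00:20:34;05.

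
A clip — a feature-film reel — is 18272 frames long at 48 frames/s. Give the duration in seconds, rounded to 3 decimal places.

380.667 seconds

Running time = 18272 × 1/48 = 1142/3 s ≈ 380.667 s.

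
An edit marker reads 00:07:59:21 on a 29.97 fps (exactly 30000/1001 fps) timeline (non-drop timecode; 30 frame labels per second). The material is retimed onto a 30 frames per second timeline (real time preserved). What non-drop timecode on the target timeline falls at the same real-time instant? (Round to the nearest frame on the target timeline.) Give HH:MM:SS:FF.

00:08:00:05

Source frame index: (0×3600 + 7×60 + 59) × 30 + 21 = 14391.
Real time: 14391 / (30000/1001) = 4801797/10000 s.
Target frame: (4801797/10000) × (30) = 14405391/1000 ≈ 14405.391 → 14405.
At 30 labels/s: frame 14405 → 00:08:00:05.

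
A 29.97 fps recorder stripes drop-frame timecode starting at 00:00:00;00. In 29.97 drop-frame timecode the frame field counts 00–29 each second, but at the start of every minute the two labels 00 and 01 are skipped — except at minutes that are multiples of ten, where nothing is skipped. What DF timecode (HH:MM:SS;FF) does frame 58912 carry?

00:32:45;20

Ten DF minutes hold 17982 frames, so frame 58912 lies in block 3 (frames 53946–71927) with 4966 frames into that block.
The block's first minute is 1800 frames and the rest 1798 each; 4966 frames reaches minute 2, so 3 × 18 + 2 × 2 = 58 labels have been skipped so far.
Adding those back, label number 58912 + 58 = 58970 at 30 labels/s is 1965 s + 20 f = 0 h 32 min 45 s frame 20, i.e. 00:32:45;20.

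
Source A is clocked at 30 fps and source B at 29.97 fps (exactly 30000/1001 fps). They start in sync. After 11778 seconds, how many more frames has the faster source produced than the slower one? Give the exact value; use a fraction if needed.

27180/77 frames

A emits 30 × 11778 = 353340 frames; B emits 30000/1001 × 11778 = 27180000/77.
Difference = 27180/77 frames (≈ 352.9870); B is behind A.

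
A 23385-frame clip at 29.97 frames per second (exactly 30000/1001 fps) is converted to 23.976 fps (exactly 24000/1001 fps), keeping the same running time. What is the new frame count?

18708 frames

Target frames = source frames × (target rate / source rate) = 23385 × (24000/1001)/(30000/1001) = 23385 × 4/5 = 18708.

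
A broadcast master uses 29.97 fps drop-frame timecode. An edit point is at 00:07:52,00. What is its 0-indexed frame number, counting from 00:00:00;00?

Complete 10-minute blocks: 0, each 17982 frames → 0.
Remaining 7 whole minutes in the current block: 1800 + 6 × 1798 = 12588 frames.
Within the current minute: 52 × 30 + 0 − 2 = 1558 (labels ;00/;01 skipped at this minute). Total = 0 + 12588 + 1558 = 14146.

14146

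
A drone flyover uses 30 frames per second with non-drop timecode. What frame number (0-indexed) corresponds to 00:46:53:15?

Total seconds to the label: (0 × 3600 + 46 × 60 + 53) = 2813.
Frame index = 2813 × 30 + 15 = 84405.

frame 84405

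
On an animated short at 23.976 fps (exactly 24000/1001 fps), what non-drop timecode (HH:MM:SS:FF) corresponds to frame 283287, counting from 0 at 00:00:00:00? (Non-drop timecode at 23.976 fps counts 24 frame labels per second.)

283287 ÷ 24 = 11803 full seconds, remainder 15 frames.
11803 s = 3 h 16 min 43 s.
Timecode: 03:16:43:15.

03:16:43:15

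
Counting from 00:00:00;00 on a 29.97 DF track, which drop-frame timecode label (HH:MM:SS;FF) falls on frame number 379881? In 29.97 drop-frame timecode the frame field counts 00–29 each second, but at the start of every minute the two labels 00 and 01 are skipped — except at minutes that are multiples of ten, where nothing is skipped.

Each 10-minute DF block holds 10 × 60 × 30 − 9 × 2 = 17982 frames. 379881 ÷ 17982 → 21 full blocks, remainder 2259.
Within the partial block the first minute is 1800 frames and each further minute 1798, so 1 further minute boundary passed. Total skipped labels = 18 × 21 + 2 × 1 = 380.
Non-drop label index = 379881 + 380 = 380261; at 30 labels/s that is 03:31:15:11, i.e. DF 03:31:15;11.

03:31:15;11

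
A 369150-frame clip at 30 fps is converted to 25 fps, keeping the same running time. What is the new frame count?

Target frames = source frames × (target rate / source rate) = 369150 × (25)/(30) = 369150 × 5/6 = 307625.

307625 frames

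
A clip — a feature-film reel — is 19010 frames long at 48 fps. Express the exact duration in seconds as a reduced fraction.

Running time = 19010 ÷ (48) = 19010 × 1/48 = 9505/24 s.

9505/24 seconds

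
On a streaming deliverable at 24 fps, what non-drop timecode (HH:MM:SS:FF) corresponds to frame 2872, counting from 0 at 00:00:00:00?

2872 ÷ 24 = 119 full seconds, remainder 16 frames.
119 s = 0 h 1 min 59 s.
Timecode: 00:01:59:16.

00:01:59:16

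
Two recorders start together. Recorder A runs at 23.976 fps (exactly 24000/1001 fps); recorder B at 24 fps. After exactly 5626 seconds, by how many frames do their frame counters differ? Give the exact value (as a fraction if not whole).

135024/1001 frames

A emits 24000/1001 × 5626 = 135024000/1001 frames; B emits 24 × 5626 = 135024.
Difference = 135024/1001 frames (≈ 134.8891); B is ahead of A.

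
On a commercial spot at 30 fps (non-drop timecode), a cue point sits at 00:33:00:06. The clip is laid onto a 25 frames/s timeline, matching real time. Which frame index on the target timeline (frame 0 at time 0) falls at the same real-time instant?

Source frame index: (0×3600 + 33×60 + 0) × 30 + 6 = 59406.
Real time: 59406 / (30) = 9901/5 s.
Target frame: (9901/5) × (25) = 49505.

frame 49505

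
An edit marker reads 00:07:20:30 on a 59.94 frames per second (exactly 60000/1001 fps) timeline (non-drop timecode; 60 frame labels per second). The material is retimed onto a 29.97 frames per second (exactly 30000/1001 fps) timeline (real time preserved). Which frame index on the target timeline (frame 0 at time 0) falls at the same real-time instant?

Source frame index: (0×3600 + 7×60 + 20) × 60 + 30 = 26430.
Real time: 26430 / (60000/1001) = 881881/2000 s.
Target frame: (881881/2000) × (30000/1001) = 13215.

frame 13215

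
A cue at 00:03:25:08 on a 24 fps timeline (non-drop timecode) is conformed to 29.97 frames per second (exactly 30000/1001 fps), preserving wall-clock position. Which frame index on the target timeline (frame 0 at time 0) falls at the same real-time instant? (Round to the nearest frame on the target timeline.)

frame 6154

Source frame index: (0×3600 + 3×60 + 25) × 24 + 8 = 4928.
Real time: 4928 / (24) = 616/3 s.
Target frame: (616/3) × (30000/1001) = 80000/13 ≈ 6153.846 → 6154.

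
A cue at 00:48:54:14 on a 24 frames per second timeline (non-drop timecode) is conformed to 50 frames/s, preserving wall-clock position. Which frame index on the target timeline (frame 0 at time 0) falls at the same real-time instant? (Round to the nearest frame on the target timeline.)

Source frame index: (0×3600 + 48×60 + 54) × 24 + 14 = 70430.
Real time: 70430 / (24) = 35215/12 s.
Target frame: (35215/12) × (50) = 880375/6 ≈ 146729.167 → 146729.

frame 146729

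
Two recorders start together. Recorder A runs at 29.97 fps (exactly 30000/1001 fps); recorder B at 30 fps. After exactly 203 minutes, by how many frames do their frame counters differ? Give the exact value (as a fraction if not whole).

52200/143 frames

203 min = 12180 s.
A emits 30000/1001 × 12180 = 52200000/143 frames; B emits 30 × 12180 = 365400.
Difference = 52200/143 frames (≈ 365.0350); B is ahead of A.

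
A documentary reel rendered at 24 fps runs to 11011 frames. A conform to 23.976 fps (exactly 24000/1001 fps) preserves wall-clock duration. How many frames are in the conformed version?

Target frames = source frames × (target rate / source rate) = 11011 × (24000/1001)/(24) = 11011 × 1000/1001 = 11000.

11000 frames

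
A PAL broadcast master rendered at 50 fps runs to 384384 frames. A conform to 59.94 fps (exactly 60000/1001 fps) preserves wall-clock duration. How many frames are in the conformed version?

460800 frames

Target frames = source frames × (target rate / source rate) = 384384 × (60000/1001)/(50) = 384384 × 1200/1001 = 460800.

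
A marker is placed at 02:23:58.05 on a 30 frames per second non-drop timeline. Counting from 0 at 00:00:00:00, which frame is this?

Total seconds to the label: (2 × 3600 + 23 × 60 + 58) = 8638.
Frame index = 8638 × 30 + 5 = 259145.

259145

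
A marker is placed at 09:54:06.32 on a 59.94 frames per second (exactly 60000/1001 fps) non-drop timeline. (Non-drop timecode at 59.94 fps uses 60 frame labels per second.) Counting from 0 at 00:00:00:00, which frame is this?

Total seconds to the label: (9 × 3600 + 54 × 60 + 6) = 35646.
Frame index = 35646 × 60 + 32 = 2138792.

2138792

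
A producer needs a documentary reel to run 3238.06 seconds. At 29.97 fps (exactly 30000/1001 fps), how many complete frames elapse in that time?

Frames = 3238.06 × 30000/1001 = 13877400/143 ≈ 97044.7552.
Complete frames: 97044.

97044 frames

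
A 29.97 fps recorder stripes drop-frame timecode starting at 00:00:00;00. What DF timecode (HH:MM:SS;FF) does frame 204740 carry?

Each 10-minute DF block holds 10 × 60 × 30 − 9 × 2 = 17982 frames. 204740 ÷ 17982 → 11 full blocks, remainder 6938.
Within the partial block the first minute is 1800 frames and each further minute 1798, so 3 further minute boundaries passed. Total skipped labels = 18 × 11 + 2 × 3 = 204.
Non-drop label index = 204740 + 204 = 204944; at 30 labels/s that is 01:53:51:14, i.e. DF 01:53:51;14.

01:53:51;14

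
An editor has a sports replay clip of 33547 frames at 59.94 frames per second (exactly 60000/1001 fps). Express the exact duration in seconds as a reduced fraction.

Running time = 33547 ÷ (60000/1001) = 33547 × 1001/60000 = 33580547/60000 s.

33580547/60000 seconds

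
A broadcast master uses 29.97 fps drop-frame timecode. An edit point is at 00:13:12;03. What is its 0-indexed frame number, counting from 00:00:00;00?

As if non-drop at 30 labels/s: (0 × 3600 + 13 × 60 + 12) × 30 + 3 = 23763.
Minute boundaries passed: 13; those not divisible by 10: 13 − 1 = 12; dropped labels = 2 × 12 = 24.
Actual frame index = 23763 − 24 = 23739.

23739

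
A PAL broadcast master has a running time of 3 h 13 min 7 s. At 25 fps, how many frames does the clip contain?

3 h 13 min 7 s = 11587 s.
Frames = 11587 × 25 = 289675.

289675 frames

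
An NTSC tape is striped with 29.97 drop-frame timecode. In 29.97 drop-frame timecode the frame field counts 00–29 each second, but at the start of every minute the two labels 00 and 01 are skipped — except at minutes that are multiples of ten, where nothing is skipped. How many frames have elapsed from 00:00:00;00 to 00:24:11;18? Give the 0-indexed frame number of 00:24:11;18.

Complete 10-minute blocks: 2, each 17982 frames → 35964.
Remaining 4 whole minutes in the current block: 1800 + 3 × 1798 = 7194 frames.
Within the current minute: 11 × 30 + 18 − 2 = 346 (labels ;00/;01 skipped at this minute). Total = 35964 + 7194 + 346 = 43504.

43504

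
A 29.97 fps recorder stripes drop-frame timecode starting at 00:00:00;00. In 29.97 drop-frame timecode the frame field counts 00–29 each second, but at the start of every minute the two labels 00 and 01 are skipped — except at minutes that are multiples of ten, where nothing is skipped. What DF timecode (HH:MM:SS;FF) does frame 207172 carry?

01:55:12;20

Ten DF minutes hold 17982 frames, so frame 207172 lies in block 11 (frames 197802–215783) with 9370 frames into that block.
The block's first minute is 1800 frames and the rest 1798 each; 9370 frames reaches minute 5, so 11 × 18 + 5 × 2 = 208 labels have been skipped so far.
Adding those back, label number 207172 + 208 = 207380 at 30 labels/s is 6912 s + 20 f = 1 h 55 min 12 s frame 20, i.e. 01:55:12;20.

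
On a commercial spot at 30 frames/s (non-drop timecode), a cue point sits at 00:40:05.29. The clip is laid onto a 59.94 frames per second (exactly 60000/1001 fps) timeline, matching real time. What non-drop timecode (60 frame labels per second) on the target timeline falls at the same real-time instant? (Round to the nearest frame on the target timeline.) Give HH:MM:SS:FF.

00:40:03:34

Source frame index: (0×3600 + 40×60 + 5) × 30 + 29 = 72179.
Real time: 72179 / (30) = 72179/30 s.
Target frame: (72179/30) × (60000/1001) = 144358000/1001 ≈ 144213.786 → 144214.
At 60 labels/s: frame 144214 → 00:40:03:34.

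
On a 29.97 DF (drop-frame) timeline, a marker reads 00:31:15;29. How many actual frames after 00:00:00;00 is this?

Complete 10-minute blocks: 3, each 17982 frames → 53946.
Remaining 1 whole minute in the current block: 1800 + 0 × 1798 = 1800 frames.
Within the current minute: 15 × 30 + 29 − 2 = 477 (labels ;00/;01 skipped at this minute). Total = 53946 + 1800 + 477 = 56223.

56223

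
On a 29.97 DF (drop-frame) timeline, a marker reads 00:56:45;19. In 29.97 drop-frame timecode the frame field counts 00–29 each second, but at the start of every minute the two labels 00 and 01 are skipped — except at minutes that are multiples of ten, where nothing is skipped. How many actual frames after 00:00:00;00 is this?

102067

As if non-drop at 30 labels/s: (0 × 3600 + 56 × 60 + 45) × 30 + 19 = 102169.
Minute boundaries passed: 56; those not divisible by 10: 56 − 5 = 51; dropped labels = 2 × 51 = 102.
Actual frame index = 102169 − 102 = 102067.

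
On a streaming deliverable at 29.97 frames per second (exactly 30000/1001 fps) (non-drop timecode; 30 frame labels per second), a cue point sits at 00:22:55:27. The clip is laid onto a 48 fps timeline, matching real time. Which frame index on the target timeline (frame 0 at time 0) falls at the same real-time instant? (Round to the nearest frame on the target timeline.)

Source frame index: (0×3600 + 22×60 + 55) × 30 + 27 = 41277.
Real time: 41277 / (30000/1001) = 13772759/10000 s.
Target frame: (13772759/10000) × (48) = 41318277/625 ≈ 66109.243 → 66109.

frame 66109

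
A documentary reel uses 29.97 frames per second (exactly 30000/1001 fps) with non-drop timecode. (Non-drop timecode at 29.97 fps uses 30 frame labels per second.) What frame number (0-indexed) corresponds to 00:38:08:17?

Total seconds to the label: (0 × 3600 + 38 × 60 + 8) = 2288.
Frame index = 2288 × 30 + 17 = 68657.

68657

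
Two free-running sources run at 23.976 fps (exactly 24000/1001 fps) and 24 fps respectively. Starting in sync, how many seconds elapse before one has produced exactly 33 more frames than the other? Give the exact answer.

The gap grows by |24 − 24000/1001| = 24/1001 frames per second.
Time for a 33-frame gap: 33 ÷ (24/1001) = 1376.375 s.

1376.375 seconds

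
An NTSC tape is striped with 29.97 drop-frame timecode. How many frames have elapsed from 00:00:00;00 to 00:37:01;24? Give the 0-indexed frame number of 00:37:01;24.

66586

As if non-drop at 30 labels/s: (0 × 3600 + 37 × 60 + 1) × 30 + 24 = 66654.
Minute boundaries passed: 37; those not divisible by 10: 37 − 3 = 34; dropped labels = 2 × 34 = 68.
Actual frame index = 66654 − 68 = 66586.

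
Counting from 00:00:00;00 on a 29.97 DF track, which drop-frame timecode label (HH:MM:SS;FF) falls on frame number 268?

Ten DF minutes hold 17982 frames, so frame 268 lies in block 0 (frames 0–17981) with 268 frames into that block.
The block's first minute is 1800 frames and the rest 1798 each; 268 frames reaches minute 0, so 0 × 18 + 0 × 2 = 0 labels have been skipped so far.
Adding those back, label number 268 + 0 = 268 at 30 labels/s is 8 s + 28 f = 0 h 0 min 8 s frame 28, i.e. 00:00:08;28.

00:00:08;28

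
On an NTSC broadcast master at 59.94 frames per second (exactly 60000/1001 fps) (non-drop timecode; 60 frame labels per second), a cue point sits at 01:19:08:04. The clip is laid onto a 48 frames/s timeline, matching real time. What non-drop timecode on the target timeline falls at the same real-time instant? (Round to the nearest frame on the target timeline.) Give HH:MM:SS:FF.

Source frame index: (1×3600 + 19×60 + 8) × 60 + 4 = 284884.
Real time: 284884 / (60000/1001) = 71292221/15000 s.
Target frame: (71292221/15000) × (48) = 142584442/625 ≈ 228135.107 → 228135.
At 48 labels/s: frame 228135 → 01:19:12:39.

01:19:12:39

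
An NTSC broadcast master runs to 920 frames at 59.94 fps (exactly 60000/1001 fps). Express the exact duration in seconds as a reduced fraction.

23023/1500 seconds

Running time = 920 ÷ (60000/1001) = 920 × 1001/60000 = 23023/1500 s.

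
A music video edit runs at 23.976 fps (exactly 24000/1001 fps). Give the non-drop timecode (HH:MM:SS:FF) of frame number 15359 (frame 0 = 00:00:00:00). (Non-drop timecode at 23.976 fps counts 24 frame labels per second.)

00:10:39:23

15359 ÷ 24 = 639 full seconds, remainder 23 frames.
639 s = 0 h 10 min 39 s.
Timecode: 00:10:39:23.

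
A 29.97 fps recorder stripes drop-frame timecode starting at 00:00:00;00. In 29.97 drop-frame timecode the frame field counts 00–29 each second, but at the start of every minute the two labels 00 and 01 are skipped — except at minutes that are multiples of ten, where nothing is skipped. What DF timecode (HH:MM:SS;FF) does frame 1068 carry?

Each 10-minute DF block holds 10 × 60 × 30 − 9 × 2 = 17982 frames. 1068 ÷ 17982 → 0 full blocks, remainder 1068.
Within the partial block the first minute is 1800 frames and each further minute 1798, so 0 further minute boundaries passed. Total skipped labels = 18 × 0 + 2 × 0 = 0.
Non-drop label index = 1068 + 0 = 1068; at 30 labels/s that is 00:00:35:18, i.e. DF 00:00:35;18.

00:00:35;18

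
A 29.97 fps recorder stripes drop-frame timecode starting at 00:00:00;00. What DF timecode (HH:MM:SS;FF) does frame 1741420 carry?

Ten DF minutes hold 17982 frames, so frame 1741420 lies in block 96 (frames 1726272–1744253) with 15148 frames into that block.
The block's first minute is 1800 frames and the rest 1798 each; 15148 frames reaches minute 8, so 96 × 18 + 8 × 2 = 1744 labels have been skipped so far.
Adding those back, label number 1741420 + 1744 = 1743164 at 30 labels/s is 58105 s + 14 f = 16 h 8 min 25 s frame 14, i.e. 16:08:25;14.

16:08:25;14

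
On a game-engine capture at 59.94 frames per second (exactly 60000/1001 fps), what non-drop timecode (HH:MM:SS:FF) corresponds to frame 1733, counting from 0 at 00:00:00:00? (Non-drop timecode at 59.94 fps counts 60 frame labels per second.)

00:00:28:53

1733 ÷ 60 = 28 full seconds, remainder 53 frames.
28 s = 0 h 0 min 28 s.
Timecode: 00:00:28:53.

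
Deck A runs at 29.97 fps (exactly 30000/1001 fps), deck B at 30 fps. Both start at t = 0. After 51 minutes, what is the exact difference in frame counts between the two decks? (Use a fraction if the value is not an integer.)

51 min = 3060 s.
A emits 30000/1001 × 3060 = 91800000/1001 frames; B emits 30 × 3060 = 91800.
Difference = 91800/1001 frames (≈ 91.7083); B is ahead of A.

91800/1001 frames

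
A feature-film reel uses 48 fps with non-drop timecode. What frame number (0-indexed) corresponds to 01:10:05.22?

Total seconds to the label: (1 × 3600 + 10 × 60 + 5) = 4205.
Frame index = 4205 × 48 + 22 = 201862.

frame 201862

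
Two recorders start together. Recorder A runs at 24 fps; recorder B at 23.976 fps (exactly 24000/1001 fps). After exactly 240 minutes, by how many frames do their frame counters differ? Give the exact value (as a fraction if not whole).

240 min = 14400 s.
A emits 24 × 14400 = 345600 frames; B emits 24000/1001 × 14400 = 345600000/1001.
Difference = 345600/1001 frames (≈ 345.2547); B is behind A.

345600/1001 frames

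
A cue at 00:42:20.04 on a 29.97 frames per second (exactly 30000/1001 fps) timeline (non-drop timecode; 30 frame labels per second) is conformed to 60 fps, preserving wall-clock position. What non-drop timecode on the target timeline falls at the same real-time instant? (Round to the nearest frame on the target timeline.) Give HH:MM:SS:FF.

00:42:22:40

Source frame index: (0×3600 + 42×60 + 20) × 30 + 4 = 76204.
Real time: 76204 / (30000/1001) = 19070051/7500 s.
Target frame: (19070051/7500) × (60) = 19070051/125 ≈ 152560.408 → 152560.
At 60 labels/s: frame 152560 → 00:42:22:40.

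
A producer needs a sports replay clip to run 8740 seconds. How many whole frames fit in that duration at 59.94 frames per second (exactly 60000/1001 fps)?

523876 frames

Frames = 8740 × 60000/1001 = 524400000/1001 ≈ 523876.1239.
Complete frames: 523876.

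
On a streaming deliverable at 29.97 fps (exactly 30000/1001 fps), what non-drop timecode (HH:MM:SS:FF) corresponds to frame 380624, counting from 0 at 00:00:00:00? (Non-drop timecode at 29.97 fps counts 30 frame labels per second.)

380624 ÷ 30 = 12687 full seconds, remainder 14 frames.
12687 s = 3 h 31 min 27 s.
Timecode: 03:31:27:14.

03:31:27:14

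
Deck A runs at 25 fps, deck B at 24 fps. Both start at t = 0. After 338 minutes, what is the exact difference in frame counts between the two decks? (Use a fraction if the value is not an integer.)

338 min = 20280 s.
A emits 25 × 20280 = 507000 frames; B emits 24 × 20280 = 486720.
Difference = 20280 frames; B is behind A.

20280 frames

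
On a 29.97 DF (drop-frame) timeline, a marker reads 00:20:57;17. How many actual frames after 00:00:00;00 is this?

37691

Complete 10-minute blocks: 2, each 17982 frames → 35964.
Remaining 0 whole minutes in the current block: 0 frames.
Within the current minute: 57 × 30 + 17 = 1727. Total = 35964 + 0 + 1727 = 37691.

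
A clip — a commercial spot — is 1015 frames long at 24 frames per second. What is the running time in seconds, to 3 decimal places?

Running time = 1015 × 1/24 = 1015/24 s ≈ 42.292 s.

42.292 seconds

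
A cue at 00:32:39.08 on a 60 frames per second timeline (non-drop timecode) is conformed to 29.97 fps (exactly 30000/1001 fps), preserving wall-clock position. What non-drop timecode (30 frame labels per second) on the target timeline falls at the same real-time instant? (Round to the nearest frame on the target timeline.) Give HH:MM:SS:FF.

00:32:37:05

Source frame index: (0×3600 + 32×60 + 39) × 60 + 8 = 117548.
Real time: 117548 / (60) = 29387/15 s.
Target frame: (29387/15) × (30000/1001) = 58774000/1001 ≈ 58715.285 → 58715.
At 30 labels/s: frame 58715 → 00:32:37:05.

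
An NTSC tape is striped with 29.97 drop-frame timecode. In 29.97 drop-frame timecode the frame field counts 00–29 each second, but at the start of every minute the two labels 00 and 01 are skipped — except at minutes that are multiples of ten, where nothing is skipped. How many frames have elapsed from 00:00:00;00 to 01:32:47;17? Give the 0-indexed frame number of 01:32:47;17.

166861

Complete 10-minute blocks: 9, each 17982 frames → 161838.
Remaining 2 whole minutes in the current block: 1800 + 1 × 1798 = 3598 frames.
Within the current minute: 47 × 30 + 17 − 2 = 1425 (labels ;00/;01 skipped at this minute). Total = 161838 + 3598 + 1425 = 166861.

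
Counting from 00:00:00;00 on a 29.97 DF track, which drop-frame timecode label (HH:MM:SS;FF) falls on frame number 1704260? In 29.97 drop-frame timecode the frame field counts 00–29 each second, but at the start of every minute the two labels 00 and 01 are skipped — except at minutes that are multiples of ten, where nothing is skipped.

15:47:45;16

Ten DF minutes hold 17982 frames, so frame 1704260 lies in block 94 (frames 1690308–1708289) with 13952 frames into that block.
The block's first minute is 1800 frames and the rest 1798 each; 13952 frames reaches minute 7, so 94 × 18 + 7 × 2 = 1706 labels have been skipped so far.
Adding those back, label number 1704260 + 1706 = 1705966 at 30 labels/s is 56865 s + 16 f = 15 h 47 min 45 s frame 16, i.e. 15:47:45;16.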